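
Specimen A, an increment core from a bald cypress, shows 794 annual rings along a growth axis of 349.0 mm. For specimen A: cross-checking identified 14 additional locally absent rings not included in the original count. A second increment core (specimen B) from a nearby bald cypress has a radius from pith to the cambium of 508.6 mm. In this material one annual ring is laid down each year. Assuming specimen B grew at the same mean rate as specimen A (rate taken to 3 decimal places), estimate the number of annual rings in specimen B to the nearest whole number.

Specimen A: correcting the raw count gives 794 + 14 = 808 true annual rings.
A: Extension rate ≈ 349.0 / 808 = 0.432 mm per year.
For B, 508.6 / 0.432 = 1177.31 years ≈ 1177 annual rings.

1177 annual rings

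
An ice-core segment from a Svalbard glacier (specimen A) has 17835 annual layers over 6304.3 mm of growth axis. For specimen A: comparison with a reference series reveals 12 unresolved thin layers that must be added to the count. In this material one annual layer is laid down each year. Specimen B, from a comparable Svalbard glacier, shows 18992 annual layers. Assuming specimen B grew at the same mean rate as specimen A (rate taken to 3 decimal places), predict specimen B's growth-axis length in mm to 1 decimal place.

6704.2 mm

Specimen A: adjusted count: 17835 + 12 = 17847 annual layers.
A: 6304.3 mm over 17847 years gives 6304.3 / 17847 ≈ 0.353 mm per year.
B's length ≈ 0.353 × 18992 = 6704.2 mm.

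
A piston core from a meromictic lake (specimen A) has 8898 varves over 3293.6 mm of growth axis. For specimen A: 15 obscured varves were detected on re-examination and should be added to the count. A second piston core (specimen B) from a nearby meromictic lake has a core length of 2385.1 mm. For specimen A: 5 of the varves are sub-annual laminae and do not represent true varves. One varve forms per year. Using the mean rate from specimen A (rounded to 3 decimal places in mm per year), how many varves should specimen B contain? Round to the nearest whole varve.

6446 varves

Specimen A: correcting the raw count gives 8898 − 5 + 15 = 8908 true varves.
A: 3293.6 mm over 8908 years gives 3293.6 / 8908 ≈ 0.370 mm/yr.
For B, 2385.1 / 0.370 = 6446.22 years ≈ 6446 varves.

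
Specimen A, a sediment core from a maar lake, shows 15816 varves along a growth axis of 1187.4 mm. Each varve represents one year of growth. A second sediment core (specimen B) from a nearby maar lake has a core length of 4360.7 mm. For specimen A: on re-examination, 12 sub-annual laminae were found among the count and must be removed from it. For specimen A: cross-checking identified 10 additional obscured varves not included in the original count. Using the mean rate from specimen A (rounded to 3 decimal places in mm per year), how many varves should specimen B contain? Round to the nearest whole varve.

58143 varves

Specimen A: correcting the raw count gives 15816 − 12 + 10 = 15814 true varves.
A: Mean rate = 1187.4 mm / 15814 years ≈ 0.075 mm/year.
Specimen B: 4360.7 mm / 0.075 mm per year = 58142.67 years ≈ 58143 varves.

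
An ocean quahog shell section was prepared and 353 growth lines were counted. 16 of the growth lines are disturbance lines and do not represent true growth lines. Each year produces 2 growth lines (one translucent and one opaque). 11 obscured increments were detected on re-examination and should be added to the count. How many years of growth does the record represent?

Adjusted count: 353 − 16 + 11 = 348 growth lines.
With 2 growth lines per year, 348 / 2 = 174 years.

174 yr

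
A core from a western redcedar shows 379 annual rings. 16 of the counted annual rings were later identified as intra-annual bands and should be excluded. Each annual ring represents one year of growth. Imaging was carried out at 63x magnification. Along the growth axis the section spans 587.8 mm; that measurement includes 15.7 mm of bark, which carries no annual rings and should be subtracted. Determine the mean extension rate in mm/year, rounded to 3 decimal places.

After corrections the count is 379 − 16 = 363 annual rings.
Net length = 587.8 − 15.7 = 572.1 mm.
Extension rate ≈ 572.1 / 363 = 1.576 mm/year.

1.576 mm/year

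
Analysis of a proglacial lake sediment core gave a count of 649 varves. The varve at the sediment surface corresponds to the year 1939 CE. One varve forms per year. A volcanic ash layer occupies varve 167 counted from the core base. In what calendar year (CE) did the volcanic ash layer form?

The volcanic ash layer sits at varve 167 from the core base, so 649 − 167 = 482 varves formed after it.
1939 − 482 = 1457 CE.

1457 CE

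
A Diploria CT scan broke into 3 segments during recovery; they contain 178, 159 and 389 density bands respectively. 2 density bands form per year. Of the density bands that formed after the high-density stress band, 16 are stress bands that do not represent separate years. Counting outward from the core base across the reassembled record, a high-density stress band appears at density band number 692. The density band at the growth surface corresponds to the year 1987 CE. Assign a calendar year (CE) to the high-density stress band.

Total density bands = 178 + 159 + 389 = 726.
726 − 692 = 34 density bands lie beyond the high-density stress band toward the growth surface.
34 − 16 false = 18 true density bands after the high-density stress band.
Dividing by 2 density bands per year: 18 / 2 = 9 years.
1987 − 9 = 1978 CE.

1978 CE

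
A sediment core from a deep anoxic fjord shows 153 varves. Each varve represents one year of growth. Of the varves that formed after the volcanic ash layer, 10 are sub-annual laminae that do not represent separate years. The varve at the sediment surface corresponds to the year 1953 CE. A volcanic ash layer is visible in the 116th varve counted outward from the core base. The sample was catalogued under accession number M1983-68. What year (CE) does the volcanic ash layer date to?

1926 CE

153 − 116 = 37 varves lie beyond the volcanic ash layer toward the sediment surface.
Removing the 10 false varves leaves 37 − 10 = 27 true varves beyond the volcanic ash layer.
1953 − 27 = 1926 CE.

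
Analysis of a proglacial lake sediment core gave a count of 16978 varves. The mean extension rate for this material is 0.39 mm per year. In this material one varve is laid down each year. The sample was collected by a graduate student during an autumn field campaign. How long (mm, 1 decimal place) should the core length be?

The record spans 16978 years at 0.39 mm per year.
16978 years at 0.39 mm/year gives 0.39 × 16978 = 6621.4 mm.

6621.4 mm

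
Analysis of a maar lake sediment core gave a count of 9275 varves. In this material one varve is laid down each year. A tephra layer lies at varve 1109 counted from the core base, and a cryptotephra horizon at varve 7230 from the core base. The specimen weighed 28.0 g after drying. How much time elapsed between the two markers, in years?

6121 years

The two markers are separated by 7230 − 1109 = 6121 varves.
That is 6121 years at one varve per year.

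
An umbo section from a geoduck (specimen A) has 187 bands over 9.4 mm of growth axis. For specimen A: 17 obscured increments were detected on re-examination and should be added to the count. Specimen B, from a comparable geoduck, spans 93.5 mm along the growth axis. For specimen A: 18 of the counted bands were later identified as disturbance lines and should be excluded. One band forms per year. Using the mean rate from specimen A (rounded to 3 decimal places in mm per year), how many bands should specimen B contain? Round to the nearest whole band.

1833 bands

Specimen A: adjusted count: 187 − 18 + 17 = 186 bands.
A: 9.4 mm over 186 years gives 9.4 / 186 ≈ 0.051 mm per year.
B spans 93.5 / 0.051 = 1833.33 years ≈ 1833 bands.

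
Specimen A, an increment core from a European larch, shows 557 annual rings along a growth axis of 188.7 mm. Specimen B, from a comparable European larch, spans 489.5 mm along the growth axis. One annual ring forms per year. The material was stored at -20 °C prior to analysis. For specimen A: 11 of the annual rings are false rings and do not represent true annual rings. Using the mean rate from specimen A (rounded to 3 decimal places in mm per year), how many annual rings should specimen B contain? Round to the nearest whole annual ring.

1415 annual rings

Specimen A: after corrections the count is 557 − 11 = 546 annual rings.
A: 188.7 mm over 546 years gives 188.7 / 546 ≈ 0.346 mm/year.
For B, 489.5 / 0.346 = 1414.74 years ≈ 1415 annual rings.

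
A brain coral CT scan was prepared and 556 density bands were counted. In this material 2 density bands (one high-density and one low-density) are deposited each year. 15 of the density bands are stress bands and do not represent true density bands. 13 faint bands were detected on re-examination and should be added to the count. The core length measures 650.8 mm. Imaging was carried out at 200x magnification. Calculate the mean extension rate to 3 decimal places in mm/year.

Adjusted count: 556 − 15 + 13 = 554 density bands.
With 2 density bands per year, 554 / 2 = 277 years.
Mean rate = 650.8 mm / 277 years ≈ 2.349 mm/year.

2.349 mm/year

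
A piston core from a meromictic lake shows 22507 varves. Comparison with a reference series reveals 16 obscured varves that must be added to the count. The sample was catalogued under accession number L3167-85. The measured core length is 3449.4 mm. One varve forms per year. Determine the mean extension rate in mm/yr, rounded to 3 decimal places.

Adjusted count: 22507 + 16 = 22523 varves.
Extension rate ≈ 3449.4 / 22523 = 0.153 mm/yr.

0.153 mm/yr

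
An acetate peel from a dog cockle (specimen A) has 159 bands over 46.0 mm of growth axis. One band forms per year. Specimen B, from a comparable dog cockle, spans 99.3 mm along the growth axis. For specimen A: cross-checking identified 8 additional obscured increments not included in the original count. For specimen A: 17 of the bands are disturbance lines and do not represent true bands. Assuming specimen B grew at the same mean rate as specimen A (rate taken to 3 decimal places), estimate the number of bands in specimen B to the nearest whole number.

Specimen A: correcting the raw count gives 159 − 17 + 8 = 150 true bands.
A: Mean rate = 46.0 mm / 150 years ≈ 0.307 mm/yr.
B spans 99.3 / 0.307 = 323.45 years ≈ 323 bands.

323 bands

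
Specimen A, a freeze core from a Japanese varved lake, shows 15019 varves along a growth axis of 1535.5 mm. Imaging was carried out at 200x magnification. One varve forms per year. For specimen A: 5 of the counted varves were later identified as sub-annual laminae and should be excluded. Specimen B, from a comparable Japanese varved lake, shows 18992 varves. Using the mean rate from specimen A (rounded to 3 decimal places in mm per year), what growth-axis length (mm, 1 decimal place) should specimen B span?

1937.2 mm

Specimen A: after corrections the count is 15019 − 5 = 15014 varves.
A: Extension rate ≈ 1535.5 / 15014 = 0.102 mm per year.
Length of B = 0.102 × 18992 = 1937.2 mm.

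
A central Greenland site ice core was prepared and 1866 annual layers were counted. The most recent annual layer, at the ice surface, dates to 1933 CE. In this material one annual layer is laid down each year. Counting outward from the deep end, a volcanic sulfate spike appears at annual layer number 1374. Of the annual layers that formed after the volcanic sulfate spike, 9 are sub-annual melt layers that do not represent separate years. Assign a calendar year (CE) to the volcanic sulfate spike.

The volcanic sulfate spike sits at annual layer 1374 from the deep end, so 1866 − 1374 = 492 annual layers formed after it.
Excluding 9 false annual layers: 492 − 9 = 483.
Counting back 483 years from 1933 CE places the volcanic sulfate spike in 1933 − 483 = 1450 CE.

1450 CE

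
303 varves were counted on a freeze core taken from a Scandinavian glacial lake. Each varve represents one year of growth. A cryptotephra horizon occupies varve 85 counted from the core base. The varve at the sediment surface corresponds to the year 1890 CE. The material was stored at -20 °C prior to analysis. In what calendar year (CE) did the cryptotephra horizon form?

Between varve 85 and the sediment surface there are 303 − 85 = 218 varves.
The varve at the sediment surface is 1890 CE, so the cryptotephra horizon dates to 1890 − 218 = 1672 CE.

1672 CE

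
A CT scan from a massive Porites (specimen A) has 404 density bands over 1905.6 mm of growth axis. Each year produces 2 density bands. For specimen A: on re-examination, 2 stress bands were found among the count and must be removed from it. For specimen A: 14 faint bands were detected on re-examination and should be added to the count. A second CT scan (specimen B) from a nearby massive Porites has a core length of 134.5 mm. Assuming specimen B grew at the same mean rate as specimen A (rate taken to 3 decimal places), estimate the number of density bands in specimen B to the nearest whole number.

Specimen A: after corrections the count is 404 − 2 + 14 = 416 density bands.
Specimen A: dividing by 2 density bands per year: 416 / 2 = 208 years.
A: Extension rate ≈ 1905.6 / 208 = 9.162 mm per year.
For B, 134.5 / 9.162 = 14.68 years; at 2 density bands per year that is 14.68 × 2 ≈ 29 density bands.

29 density bands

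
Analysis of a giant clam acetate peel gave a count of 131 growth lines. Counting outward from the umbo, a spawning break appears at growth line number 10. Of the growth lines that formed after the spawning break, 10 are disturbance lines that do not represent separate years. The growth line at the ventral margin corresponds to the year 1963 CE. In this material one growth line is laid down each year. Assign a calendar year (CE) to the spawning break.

1852 CE

Between growth line 10 and the ventral margin there are 131 − 10 = 121 growth lines.
121 − 10 false = 111 true growth lines after the spawning break.
1963 − 111 = 1852 CE.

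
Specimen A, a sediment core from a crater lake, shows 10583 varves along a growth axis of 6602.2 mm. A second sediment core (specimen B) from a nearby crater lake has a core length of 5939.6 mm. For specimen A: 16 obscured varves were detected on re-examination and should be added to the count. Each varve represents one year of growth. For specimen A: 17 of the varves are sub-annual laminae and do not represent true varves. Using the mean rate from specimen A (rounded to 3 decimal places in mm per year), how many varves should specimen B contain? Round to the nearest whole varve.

Specimen A: after corrections the count is 10583 − 17 + 16 = 10582 varves.
A: Mean rate = 6602.2 mm / 10582 years ≈ 0.624 mm/year.
B spans 5939.6 / 0.624 = 9518.59 years ≈ 9519 varves.

9519 varves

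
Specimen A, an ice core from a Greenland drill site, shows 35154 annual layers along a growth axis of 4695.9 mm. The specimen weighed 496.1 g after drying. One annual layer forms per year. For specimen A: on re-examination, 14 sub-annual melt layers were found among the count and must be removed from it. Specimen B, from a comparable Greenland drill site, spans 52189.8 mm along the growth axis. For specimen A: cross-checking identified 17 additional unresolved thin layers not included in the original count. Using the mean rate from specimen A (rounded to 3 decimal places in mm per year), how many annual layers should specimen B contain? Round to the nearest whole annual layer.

389476 annual layers

Specimen A: true annual layer count = 35154 − 14 + 17 = 35157.
A: Mean rate = 4695.9 mm / 35157 years ≈ 0.134 mm per year.
B spans 52189.8 / 0.134 = 389476.12 years ≈ 389476 annual layers.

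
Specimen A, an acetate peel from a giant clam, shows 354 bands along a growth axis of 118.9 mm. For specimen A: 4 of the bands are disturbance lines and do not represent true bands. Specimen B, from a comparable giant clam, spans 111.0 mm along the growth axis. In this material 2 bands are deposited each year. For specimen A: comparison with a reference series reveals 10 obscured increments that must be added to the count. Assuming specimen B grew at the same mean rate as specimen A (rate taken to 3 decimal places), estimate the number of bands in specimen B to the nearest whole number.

Specimen A: after corrections the count is 354 − 4 + 10 = 360 bands.
Specimen A: with 2 bands per year, 360 / 2 = 180 years.
A: Extension rate ≈ 118.9 / 180 = 0.661 mm per year.
Specimen B: 111.0 mm / 0.661 mm per year = 167.93 years; at 2 bands per year that is 167.93 × 2 ≈ 336 bands.

336 bands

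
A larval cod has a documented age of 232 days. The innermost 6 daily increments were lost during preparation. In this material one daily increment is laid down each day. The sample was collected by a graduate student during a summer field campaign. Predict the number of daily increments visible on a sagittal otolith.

Expected daily increments over 232 days: 232.
Subtracting the 6 daily increments not captured gives 232 − 6 = 226 daily increments in the record.

226 daily increments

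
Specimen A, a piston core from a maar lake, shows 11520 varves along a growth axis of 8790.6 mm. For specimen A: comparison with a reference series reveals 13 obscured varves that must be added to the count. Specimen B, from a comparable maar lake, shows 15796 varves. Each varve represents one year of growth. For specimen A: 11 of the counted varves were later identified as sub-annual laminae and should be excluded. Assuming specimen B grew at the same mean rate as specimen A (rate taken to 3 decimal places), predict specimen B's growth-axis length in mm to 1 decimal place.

Specimen A: after corrections the count is 11520 − 11 + 13 = 11522 varves.
A: Mean rate = 8790.6 mm / 11522 years ≈ 0.763 mm per year.
B's length ≈ 0.763 × 15796 = 12052.3 mm.

12052.3 mm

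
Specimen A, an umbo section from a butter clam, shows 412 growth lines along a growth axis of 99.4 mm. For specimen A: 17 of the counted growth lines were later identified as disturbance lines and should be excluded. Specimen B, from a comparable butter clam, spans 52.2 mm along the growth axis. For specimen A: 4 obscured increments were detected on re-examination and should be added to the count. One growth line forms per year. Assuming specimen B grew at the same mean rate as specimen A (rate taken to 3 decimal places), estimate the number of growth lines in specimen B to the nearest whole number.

210 growth lines

Specimen A: correcting the raw count gives 412 − 17 + 4 = 399 true growth lines.
A: Extension rate ≈ 99.4 / 399 = 0.249 mm/yr.
For B, 52.2 / 0.249 = 209.64 years ≈ 210 growth lines.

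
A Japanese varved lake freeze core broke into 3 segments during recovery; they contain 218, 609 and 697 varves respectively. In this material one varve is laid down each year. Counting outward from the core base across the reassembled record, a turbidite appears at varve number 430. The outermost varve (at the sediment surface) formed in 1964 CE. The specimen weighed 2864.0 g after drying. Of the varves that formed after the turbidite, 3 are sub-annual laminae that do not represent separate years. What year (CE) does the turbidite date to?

Total varves = 218 + 609 + 697 = 1524.
The turbidite sits at varve 430 from the core base, so 1524 − 430 = 1094 varves formed after it.
Excluding 3 false varves: 1094 − 3 = 1091.
The varve at the sediment surface is 1964 CE, so the turbidite dates to 1964 − 1091 = 873 CE.

873 CE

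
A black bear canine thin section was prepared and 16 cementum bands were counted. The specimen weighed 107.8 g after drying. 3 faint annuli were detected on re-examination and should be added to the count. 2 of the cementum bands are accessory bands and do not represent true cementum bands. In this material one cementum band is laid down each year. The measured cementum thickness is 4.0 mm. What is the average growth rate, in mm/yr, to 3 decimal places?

After corrections the count is 16 − 2 + 3 = 17 cementum bands.
4.0 mm over 17 years gives 4.0 / 17 ≈ 0.235 mm/yr.

0.235 mm/yr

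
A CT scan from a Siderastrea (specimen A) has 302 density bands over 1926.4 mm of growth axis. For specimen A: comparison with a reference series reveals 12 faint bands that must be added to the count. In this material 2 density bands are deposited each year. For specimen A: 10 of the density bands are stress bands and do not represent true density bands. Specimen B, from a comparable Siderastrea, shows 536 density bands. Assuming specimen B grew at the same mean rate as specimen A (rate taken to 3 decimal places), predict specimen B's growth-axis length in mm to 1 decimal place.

Specimen A: after corrections the count is 302 − 10 + 12 = 304 density bands.
Specimen A: dividing by 2 density bands per year: 304 / 2 = 152 years.
A: Mean rate = 1926.4 mm / 152 years ≈ 12.674 mm per year.
Specimen B: dividing by 2 density bands per year: 536 / 2 = 268 years. B's length ≈ 12.674 × 268 = 3396.6 mm.

3396.6 mm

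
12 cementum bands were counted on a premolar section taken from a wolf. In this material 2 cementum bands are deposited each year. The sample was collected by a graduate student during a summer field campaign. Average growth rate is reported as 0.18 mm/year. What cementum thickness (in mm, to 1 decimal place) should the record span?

Dividing by 2 cementum bands per year: 12 / 2 = 6 years.
6 years at 0.18 mm/year gives 0.18 × 6 = 1.1 mm.

1.1 mm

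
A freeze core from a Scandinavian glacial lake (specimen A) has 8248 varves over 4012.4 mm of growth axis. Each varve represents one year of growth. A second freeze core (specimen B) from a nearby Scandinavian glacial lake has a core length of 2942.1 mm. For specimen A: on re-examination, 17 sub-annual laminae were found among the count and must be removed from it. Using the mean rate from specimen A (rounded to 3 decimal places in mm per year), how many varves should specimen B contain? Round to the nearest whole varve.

6041 varves

Specimen A: correcting the raw count gives 8248 − 17 = 8231 true varves.
A: Extension rate ≈ 4012.4 / 8231 = 0.487 mm/yr.
Specimen B: 2942.1 mm / 0.487 mm per year = 6041.27 years ≈ 6041 varves.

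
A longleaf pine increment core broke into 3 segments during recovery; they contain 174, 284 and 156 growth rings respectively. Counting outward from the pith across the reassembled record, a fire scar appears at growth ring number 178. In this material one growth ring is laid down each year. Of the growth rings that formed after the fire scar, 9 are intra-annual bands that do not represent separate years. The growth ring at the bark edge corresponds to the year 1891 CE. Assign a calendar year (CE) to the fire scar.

1464 CE

Total growth rings = 174 + 284 + 156 = 614.
614 − 178 = 436 growth rings lie beyond the fire scar toward the bark edge.
436 − 9 false = 427 true growth rings after the fire scar.
1891 − 427 = 1464 CE.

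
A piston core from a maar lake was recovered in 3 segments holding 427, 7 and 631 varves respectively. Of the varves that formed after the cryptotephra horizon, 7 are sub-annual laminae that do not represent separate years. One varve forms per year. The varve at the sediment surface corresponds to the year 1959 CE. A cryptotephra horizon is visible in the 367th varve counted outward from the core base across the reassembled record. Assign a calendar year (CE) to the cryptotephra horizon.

Total varves = 427 + 7 + 631 = 1065.
Between varve 367 and the sediment surface there are 1065 − 367 = 698 varves.
Excluding 7 false varves: 698 − 7 = 691.
Counting back 691 years from 1959 CE places the cryptotephra horizon in 1959 − 691 = 1268 CE.

1268 CE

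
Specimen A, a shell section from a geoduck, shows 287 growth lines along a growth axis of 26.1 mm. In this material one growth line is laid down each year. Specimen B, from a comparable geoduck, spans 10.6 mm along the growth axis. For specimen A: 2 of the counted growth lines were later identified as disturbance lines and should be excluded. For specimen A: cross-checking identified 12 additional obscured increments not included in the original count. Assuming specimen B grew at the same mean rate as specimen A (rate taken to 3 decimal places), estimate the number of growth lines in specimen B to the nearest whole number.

Specimen A: correcting the raw count gives 287 − 2 + 12 = 297 true growth lines.
A: 26.1 mm over 297 years gives 26.1 / 297 ≈ 0.088 mm/yr.
B spans 10.6 / 0.088 = 120.45 years ≈ 120 growth lines.

120 growth lines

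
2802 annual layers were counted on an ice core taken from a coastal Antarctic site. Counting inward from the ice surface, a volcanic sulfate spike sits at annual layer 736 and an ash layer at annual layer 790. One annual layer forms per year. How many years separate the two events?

54 years

Separation: 790 − 736 = 54 annual layers.
One annual layer per year makes the interval 54 years.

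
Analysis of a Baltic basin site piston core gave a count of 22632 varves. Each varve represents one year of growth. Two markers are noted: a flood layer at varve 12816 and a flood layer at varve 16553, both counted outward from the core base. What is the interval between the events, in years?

The two markers are separated by 16553 − 12816 = 3737 varves.
One varve per year makes the interval 3737 years.

3737 years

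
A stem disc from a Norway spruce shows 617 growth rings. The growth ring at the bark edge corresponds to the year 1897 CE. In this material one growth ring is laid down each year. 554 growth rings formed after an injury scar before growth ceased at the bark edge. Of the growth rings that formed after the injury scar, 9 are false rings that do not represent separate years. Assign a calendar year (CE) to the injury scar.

1352 CE

554 growth rings post-date the injury scar.
Removing the 9 false growth rings leaves 554 − 9 = 545 true growth rings beyond the injury scar.
Counting back 545 years from 1897 CE places the injury scar in 1897 − 545 = 1352 CE.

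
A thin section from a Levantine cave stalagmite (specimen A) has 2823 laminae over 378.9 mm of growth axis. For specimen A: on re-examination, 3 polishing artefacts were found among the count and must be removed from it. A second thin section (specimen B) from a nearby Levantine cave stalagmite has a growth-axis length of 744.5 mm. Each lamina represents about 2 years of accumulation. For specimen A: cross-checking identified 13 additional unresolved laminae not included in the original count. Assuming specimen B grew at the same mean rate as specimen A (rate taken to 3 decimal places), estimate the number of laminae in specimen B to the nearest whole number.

5556 laminae

Specimen A: correcting the raw count gives 2823 − 3 + 13 = 2833 true laminae.
Specimen A: multiplying by 2 years per lamina: 2833 × 2 = 5666 years.
A: Extension rate ≈ 378.9 / 5666 = 0.067 mm per year.
B spans 744.5 / 0.067 = 11111.94 years; at 2 years per lamina that is 11111.94 / 2 ≈ 5556 laminae.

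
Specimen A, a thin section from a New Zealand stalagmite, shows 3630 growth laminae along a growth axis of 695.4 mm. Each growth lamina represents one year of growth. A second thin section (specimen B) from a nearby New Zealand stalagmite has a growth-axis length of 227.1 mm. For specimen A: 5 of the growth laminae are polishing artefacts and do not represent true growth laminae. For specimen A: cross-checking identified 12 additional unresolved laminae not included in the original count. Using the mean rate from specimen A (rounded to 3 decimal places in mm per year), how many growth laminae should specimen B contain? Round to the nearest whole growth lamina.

Specimen A: true growth lamina count = 3630 − 5 + 12 = 3637.
A: Mean rate = 695.4 mm / 3637 years ≈ 0.191 mm per year.
Specimen B: 227.1 mm / 0.191 mm per year = 1189.01 years ≈ 1189 growth laminae.

1189 growth laminae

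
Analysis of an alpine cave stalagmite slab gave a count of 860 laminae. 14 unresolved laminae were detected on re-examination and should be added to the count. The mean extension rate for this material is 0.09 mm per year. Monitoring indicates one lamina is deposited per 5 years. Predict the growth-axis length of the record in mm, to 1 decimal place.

Adjusted count: 860 + 14 = 874 laminae.
Multiplying by 5 years per lamina: 874 × 5 = 4370 years.
4370 years at 0.09 mm/year gives 0.09 × 4370 = 393.3 mm.

393.3 mm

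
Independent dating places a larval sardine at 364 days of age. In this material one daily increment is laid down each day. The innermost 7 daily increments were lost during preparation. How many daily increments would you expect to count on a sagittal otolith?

357 daily increments

One daily increment per day gives 364 daily increments over 364 days.
Subtracting the 7 daily increments not captured gives 364 − 7 = 357 daily increments in the record.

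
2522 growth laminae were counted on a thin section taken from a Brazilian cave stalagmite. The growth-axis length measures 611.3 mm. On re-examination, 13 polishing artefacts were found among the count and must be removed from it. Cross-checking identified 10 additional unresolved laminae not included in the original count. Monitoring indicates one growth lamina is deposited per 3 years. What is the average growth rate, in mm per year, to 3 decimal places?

0.081 mm per year

True growth lamina count = 2522 − 13 + 10 = 2519.
Multiplying by 3 years per growth lamina: 2519 × 3 = 7557 years.
611.3 mm over 7557 years gives 611.3 / 7557 ≈ 0.081 mm per year.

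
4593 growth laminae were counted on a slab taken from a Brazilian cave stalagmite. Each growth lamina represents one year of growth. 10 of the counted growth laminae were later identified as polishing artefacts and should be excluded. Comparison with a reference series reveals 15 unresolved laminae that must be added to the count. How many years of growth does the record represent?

4598 years

After corrections the count is 4593 − 10 + 15 = 4598 growth laminae.
With a one-to-one growth lamina periodicity this is 4598 years.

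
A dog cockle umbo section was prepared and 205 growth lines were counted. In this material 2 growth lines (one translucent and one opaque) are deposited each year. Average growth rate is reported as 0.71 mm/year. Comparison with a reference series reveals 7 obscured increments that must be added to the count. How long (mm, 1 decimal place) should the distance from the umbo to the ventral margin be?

Correcting the raw count gives 205 + 7 = 212 true growth lines.
Dividing by 2 growth lines per year: 212 / 2 = 106 years.
106 years at 0.71 mm/year gives 0.71 × 106 = 75.3 mm.

75.3 mm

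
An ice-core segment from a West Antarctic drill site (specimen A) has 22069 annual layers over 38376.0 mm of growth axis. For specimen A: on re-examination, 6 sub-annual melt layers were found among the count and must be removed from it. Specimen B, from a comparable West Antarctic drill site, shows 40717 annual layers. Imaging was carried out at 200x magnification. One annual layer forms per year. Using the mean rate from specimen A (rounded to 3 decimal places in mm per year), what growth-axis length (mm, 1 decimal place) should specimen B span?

70806.9 mm

Specimen A: after corrections the count is 22069 − 6 = 22063 annual layers.
A: Extension rate ≈ 38376.0 / 22063 = 1.739 mm/yr.
Length of B = 1.739 × 40717 = 70806.9 mm.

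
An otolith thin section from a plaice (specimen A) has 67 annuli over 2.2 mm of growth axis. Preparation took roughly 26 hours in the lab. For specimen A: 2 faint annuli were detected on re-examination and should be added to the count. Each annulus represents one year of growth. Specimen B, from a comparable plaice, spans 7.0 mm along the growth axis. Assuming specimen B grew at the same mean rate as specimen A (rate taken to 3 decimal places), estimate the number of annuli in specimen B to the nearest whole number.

219 annuli

Specimen A: adjusted count: 67 + 2 = 69 annuli.
A: Mean rate = 2.2 mm / 69 years ≈ 0.032 mm/year.
For B, 7.0 / 0.032 = 218.75 years ≈ 219 annuli.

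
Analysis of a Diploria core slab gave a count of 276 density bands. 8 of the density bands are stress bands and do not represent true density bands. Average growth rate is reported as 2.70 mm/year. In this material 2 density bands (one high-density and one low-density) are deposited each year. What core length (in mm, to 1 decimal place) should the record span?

After corrections the count is 276 − 8 = 268 density bands.
With 2 density bands per year, 268 / 2 = 134 years.
Predicted length = 2.70 mm/year × 134 years = 361.8 mm.

361.8 mm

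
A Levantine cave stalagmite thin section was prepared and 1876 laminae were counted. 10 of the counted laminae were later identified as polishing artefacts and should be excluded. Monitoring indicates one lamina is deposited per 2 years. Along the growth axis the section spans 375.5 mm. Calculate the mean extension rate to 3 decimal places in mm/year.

True lamina count = 1876 − 10 = 1866.
Multiplying by 2 years per lamina: 1866 × 2 = 3732 years.
Mean rate = 375.5 mm / 3732 years ≈ 0.101 mm/year.

0.101 mm/year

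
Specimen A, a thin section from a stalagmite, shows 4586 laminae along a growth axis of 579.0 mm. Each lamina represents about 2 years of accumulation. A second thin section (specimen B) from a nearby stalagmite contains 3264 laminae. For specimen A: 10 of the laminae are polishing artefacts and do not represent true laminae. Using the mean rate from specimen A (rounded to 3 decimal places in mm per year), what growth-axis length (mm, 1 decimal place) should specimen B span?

411.3 mm

Specimen A: after corrections the count is 4586 − 10 = 4576 laminae.
Specimen A: at 2 years per lamina, 4576 × 2 = 9152 years.
A: Mean rate = 579.0 mm / 9152 years ≈ 0.063 mm/year.
Specimen B: 3264 laminae at 2 years each span 3264 × 2 = 6528 years. For B, 0.063 mm/year × 6528 years = 411.3 mm.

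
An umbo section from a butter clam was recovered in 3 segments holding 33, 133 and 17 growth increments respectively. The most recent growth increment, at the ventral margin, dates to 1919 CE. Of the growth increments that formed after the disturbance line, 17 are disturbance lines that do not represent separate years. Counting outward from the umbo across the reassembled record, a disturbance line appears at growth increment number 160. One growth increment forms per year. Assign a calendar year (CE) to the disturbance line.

Total growth increments = 33 + 133 + 17 = 183.
183 − 160 = 23 growth increments lie beyond the disturbance line toward the ventral margin.
Removing the 17 false growth increments leaves 23 − 17 = 6 true growth increments beyond the disturbance line.
Counting back 6 years from 1919 CE places the disturbance line in 1919 − 6 = 1913 CE.

1913 CE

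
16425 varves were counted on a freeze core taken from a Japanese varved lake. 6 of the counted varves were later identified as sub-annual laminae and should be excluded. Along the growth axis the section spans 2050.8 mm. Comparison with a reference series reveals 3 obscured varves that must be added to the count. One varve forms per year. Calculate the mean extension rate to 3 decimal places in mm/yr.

Correcting the raw count gives 16425 − 6 + 3 = 16422 true varves.
Mean rate = 2050.8 mm / 16422 years ≈ 0.125 mm/yr.

0.125 mm/yr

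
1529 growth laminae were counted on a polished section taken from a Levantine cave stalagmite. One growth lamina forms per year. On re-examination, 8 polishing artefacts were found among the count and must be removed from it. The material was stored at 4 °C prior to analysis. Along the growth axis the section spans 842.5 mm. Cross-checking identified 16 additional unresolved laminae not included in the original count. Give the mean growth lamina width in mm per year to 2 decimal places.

Adjusted count: 1529 − 8 + 16 = 1537 growth laminae.
Extension rate ≈ 842.5 / 1537 = 0.55 mm per year.

0.55 mm per year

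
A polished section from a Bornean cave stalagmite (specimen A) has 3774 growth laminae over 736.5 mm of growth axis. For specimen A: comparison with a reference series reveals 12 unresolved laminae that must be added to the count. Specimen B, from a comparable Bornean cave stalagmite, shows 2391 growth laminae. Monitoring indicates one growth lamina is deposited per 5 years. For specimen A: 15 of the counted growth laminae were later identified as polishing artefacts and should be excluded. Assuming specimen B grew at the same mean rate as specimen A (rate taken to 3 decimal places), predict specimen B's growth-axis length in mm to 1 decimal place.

466.2 mm

Specimen A: correcting the raw count gives 3774 − 15 + 12 = 3771 true growth laminae.
Specimen A: multiplying by 5 years per growth lamina: 3771 × 5 = 18855 years.
A: 736.5 mm over 18855 years gives 736.5 / 18855 ≈ 0.039 mm/yr.
Specimen B: multiplying by 5 years per growth lamina: 2391 × 5 = 11955 years. Length of B = 0.039 × 11955 = 466.2 mm.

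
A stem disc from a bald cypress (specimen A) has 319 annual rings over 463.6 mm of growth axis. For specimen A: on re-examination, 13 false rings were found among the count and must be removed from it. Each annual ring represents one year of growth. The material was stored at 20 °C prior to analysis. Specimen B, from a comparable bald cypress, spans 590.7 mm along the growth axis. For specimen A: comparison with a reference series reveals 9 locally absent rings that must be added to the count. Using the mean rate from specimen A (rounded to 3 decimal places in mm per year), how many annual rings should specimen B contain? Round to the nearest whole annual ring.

401 annual rings

Specimen A: true annual ring count = 319 − 13 + 9 = 315.
A: Mean rate = 463.6 mm / 315 years ≈ 1.472 mm per year.
For B, 590.7 / 1.472 = 401.29 years ≈ 401 annual rings.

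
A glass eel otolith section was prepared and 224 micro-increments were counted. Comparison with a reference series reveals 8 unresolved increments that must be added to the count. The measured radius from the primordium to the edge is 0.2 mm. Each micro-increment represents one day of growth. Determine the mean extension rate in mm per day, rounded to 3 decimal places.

True micro-increment count = 224 + 8 = 232.
Mean rate = 0.2 mm / 232 days ≈ 0.001 mm per day.

0.001 mm per day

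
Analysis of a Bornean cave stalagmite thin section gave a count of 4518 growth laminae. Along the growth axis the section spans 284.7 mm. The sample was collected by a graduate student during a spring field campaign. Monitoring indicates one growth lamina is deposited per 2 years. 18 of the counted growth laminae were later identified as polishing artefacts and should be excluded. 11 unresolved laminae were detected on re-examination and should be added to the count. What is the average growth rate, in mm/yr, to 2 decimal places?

Adjusted count: 4518 − 18 + 11 = 4511 growth laminae.
At 2 years per growth lamina, 4511 × 2 = 9022 years.
Extension rate ≈ 284.7 / 9022 = 0.03 mm/yr.

0.03 mm/yr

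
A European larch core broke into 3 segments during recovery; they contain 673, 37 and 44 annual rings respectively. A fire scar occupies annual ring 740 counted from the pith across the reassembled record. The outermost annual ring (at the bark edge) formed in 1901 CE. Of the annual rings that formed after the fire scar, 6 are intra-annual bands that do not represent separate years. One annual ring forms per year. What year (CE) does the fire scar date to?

1893 CE

Total annual rings = 673 + 37 + 44 = 754.
754 − 740 = 14 annual rings lie beyond the fire scar toward the bark edge.
Removing the 6 false annual rings leaves 14 − 6 = 8 true annual rings beyond the fire scar.
The annual ring at the bark edge is 1901 CE, so the fire scar dates to 1901 − 8 = 1893 CE.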